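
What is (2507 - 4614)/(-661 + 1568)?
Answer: -2107/907 ≈ -2.3230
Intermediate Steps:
(2507 - 4614)/(-661 + 1568) = -2107/907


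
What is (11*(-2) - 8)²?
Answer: 900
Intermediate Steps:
(11*(-2) - 8)² = (-22 - 8)² = (-30)² = 900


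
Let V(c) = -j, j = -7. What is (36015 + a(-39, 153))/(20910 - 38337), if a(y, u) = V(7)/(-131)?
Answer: -4717958/2282937 ≈ -2.0666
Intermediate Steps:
V(c) = 7 (V(c) = -1*(-7) = 7)
a(y, u) = -7/131 (a(y, u) = 7/(-131) = 7*(-1/131) = -7/131)
(36015 + a(-39, 153))/(20910 - 38337) = (36015 - 7/131)/(20910 - 38337) = (4717958/131)/(-17427) = (4717958/131)*(-1/17427) = -4717958/2282937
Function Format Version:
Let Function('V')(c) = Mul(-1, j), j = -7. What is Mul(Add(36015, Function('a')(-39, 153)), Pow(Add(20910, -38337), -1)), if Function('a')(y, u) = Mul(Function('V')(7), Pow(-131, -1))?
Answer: Rational(-4717958, 2282937) ≈ -2.0666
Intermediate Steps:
Function('V')(c) = 7 (Function('V')(c) = Mul(-1, -7) = 7)
Function('a')(y, u) = Rational(-7, 131) (Function('a')(y, u) = Mul(7, Pow(-131, -1)) = Mul(7, Rational(-1, 131)) = Rational(-7, 131))
Mul(Add(36015, Function('a')(-39, 153)), Pow(Add(20910, -38337), -1)) = Mul(Add(36015, Rational(-7, 131)), Pow(Add(20910, -38337), -1)) = Mul(Rational(4717958, 131), Pow(-17427, -1)) = Mul(Rational(4717958, 131), Rational(-1, 17427)) = Rational(-4717958, 2282937)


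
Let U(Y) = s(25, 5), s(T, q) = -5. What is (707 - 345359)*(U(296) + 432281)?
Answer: -148984787952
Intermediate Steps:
U(Y) = -5
(707 - 345359)*(U(296) + 432281) = (707 - 345359)*(-5 + 432281) = -344652*432276 = -148984787952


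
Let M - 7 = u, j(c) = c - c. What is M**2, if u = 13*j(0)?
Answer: 49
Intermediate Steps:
j(c) = 0
u = 0 (u = 13*0 = 0)
M = 7 (M = 7 + 0 = 7)
M**2 = 7**2 = 49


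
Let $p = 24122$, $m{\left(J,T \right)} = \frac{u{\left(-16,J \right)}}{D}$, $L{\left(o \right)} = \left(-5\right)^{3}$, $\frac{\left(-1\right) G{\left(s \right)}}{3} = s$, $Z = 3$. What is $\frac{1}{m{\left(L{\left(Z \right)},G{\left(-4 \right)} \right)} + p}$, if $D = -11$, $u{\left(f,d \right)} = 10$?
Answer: $\frac{11}{265332} \approx 4.1457 \cdot 10^{-5}$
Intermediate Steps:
$G{\left(s \right)} = - 3 s$
$L{\left(o \right)} = -125$
$m{\left(J,T \right)} = - \frac{10}{11}$ ($m{\left(J,T \right)} = \frac{10}{-11} = 10 \left(- \frac{1}{11}\right) = - \frac{10}{11}$)
$\frac{1}{m{\left(L{\left(Z \right)},G{\left(-4 \right)} \right)} + p} = \frac{1}{- \frac{10}{11} + 24122} = \frac{1}{\frac{265332}{11}} = \frac{11}{265332}$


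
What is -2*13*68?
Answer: -1768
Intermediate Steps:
-2*13*68 = -26*68 = -1768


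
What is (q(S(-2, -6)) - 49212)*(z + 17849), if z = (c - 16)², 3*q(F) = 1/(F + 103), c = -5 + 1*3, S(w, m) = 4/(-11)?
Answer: -3029094412709/3387 ≈ -8.9433e+8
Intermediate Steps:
S(w, m) = -4/11 (S(w, m) = 4*(-1/11) = -4/11)
c = -2 (c = -5 + 3 = -2)
q(F) = 1/(3*(103 + F)) (q(F) = 1/(3*(F + 103)) = 1/(3*(103 + F)))
z = 324 (z = (-2 - 16)² = (-18)² = 324)
(q(S(-2, -6)) - 49212)*(z + 17849) = (1/(3*(103 - 4/11)) - 49212)*(324 + 17849) = (1/(3*(1129/11)) - 49212)*18173 = ((⅓)*(11/1129) - 49212)*18173 = (11/3387 - 49212)*18173 = -166681033/3387*18173 = -3029094412709/3387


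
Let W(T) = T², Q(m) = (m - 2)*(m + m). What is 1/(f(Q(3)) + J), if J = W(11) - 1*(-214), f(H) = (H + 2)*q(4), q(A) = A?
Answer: 1/367 ≈ 0.0027248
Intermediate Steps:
Q(m) = 2*m*(-2 + m) (Q(m) = (-2 + m)*(2*m) = 2*m*(-2 + m))
f(H) = 8 + 4*H (f(H) = (H + 2)*4 = (2 + H)*4 = 8 + 4*H)
J = 335 (J = 11² - 1*(-214) = 121 + 214 = 335)
1/(f(Q(3)) + J) = 1/((8 + 4*(2*3*(-2 + 3))) + 335) = 1/((8 + 4*(2*3*1)) + 335) = 1/((8 + 4*6) + 335) = 1/((8 + 24) + 335) = 1/(32 + 335) = 1/367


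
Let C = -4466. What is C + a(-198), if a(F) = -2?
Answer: -4468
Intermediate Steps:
C + a(-198) = -4466 - 2 = -4468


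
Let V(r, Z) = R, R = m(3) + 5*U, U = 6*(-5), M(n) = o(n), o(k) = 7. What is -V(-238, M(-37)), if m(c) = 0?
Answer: 150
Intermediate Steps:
M(n) = 7
U = -30
R = -150 (R = 0 + 5*(-30) = 0 - 150 = -150)
V(r, Z) = -150
-V(-238, M(-37)) = -1*(-150) = 150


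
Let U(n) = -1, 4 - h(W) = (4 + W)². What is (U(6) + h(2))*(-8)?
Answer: 264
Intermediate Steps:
h(W) = 4 - (4 + W)²
(U(6) + h(2))*(-8) = (-1 + (4 - (4 + 2)²))*(-8) = (-1 + (4 - 1*6²))*(-8) = (-1 + (4 - 1*36))*(-8) = (-1 + (4 - 36))*(-8) = (-1 - 32)*(-8) = -33*(-8) = 264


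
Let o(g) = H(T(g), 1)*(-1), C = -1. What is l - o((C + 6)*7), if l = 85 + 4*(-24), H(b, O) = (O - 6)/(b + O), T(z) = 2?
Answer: -38/3 ≈ -12.667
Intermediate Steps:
H(b, O) = (-6 + O)/(O + b)
o(g) = 5/3 (o(g) = ((-6 + 1)/(1 + 2))*(-1) = (-5/3)*(-1) = ((⅓)*(-5))*(-1) = -5/3*(-1) = 5/3)
l = -11 (l = 85 - 96 = -11)
l - o((C + 6)*7) = -11 - 1*5/3 = -11 - 5/3 = -38/3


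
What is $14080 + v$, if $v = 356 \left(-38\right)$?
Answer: $552$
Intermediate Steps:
$v = -13528$
$14080 + v = 14080 - 13528 = 552$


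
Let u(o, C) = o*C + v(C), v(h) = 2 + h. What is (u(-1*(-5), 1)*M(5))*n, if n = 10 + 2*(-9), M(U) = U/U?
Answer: -64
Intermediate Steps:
u(o, C) = 2 + C + C*o (u(o, C) = o*C + (2 + C) = C*o + (2 + C) = 2 + C + C*o)
M(U) = 1
n = -8 (n = 10 - 18 = -8)
(u(-1*(-5), 1)*M(5))*n = ((2 + 1 + 1*(-1*(-5)))*1)*(-8) = ((2 + 1 + 1*5)*1)*(-8) = ((2 + 1 + 5)*1)*(-8) = (8*1)*(-8) = 8*(-8) = -64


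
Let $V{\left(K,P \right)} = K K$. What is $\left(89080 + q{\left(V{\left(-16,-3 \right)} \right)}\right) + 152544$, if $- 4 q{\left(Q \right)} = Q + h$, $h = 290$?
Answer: $\frac{482975}{2} \approx 2.4149 \cdot 10^{5}$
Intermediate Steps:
$V{\left(K,P \right)} = K^{2}$
$q{\left(Q \right)} = - \frac{145}{2} - \frac{Q}{4}$ ($q{\left(Q \right)} = - \frac{Q + 290}{4} = - \frac{290 + Q}{4} = - \frac{145}{2} - \frac{Q}{4}$)
$\left(89080 + q{\left(V{\left(-16,-3 \right)} \right)}\right) + 152544 = \left(89080 - \left(\frac{145}{2} + \frac{\left(-16\right)^{2}}{4}\right)\right) + 152544 = \left(89080 - \frac{273}{2}\right) + 152544 = \frac{177887}{2} + 152544 = \frac{482975}{2}$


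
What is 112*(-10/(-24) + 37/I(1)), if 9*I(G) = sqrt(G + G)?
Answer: 140/3 + 18648*sqrt(2) ≈ 26419.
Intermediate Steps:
I(G) = sqrt(2)*sqrt(G)/9 (I(G) = sqrt(G + G)/9 = sqrt(2*G)/9 = (sqrt(2)*sqrt(G))/9 = sqrt(2)*sqrt(G)/9)
112*(-10/(-24) + 37/I(1)) = 112*(-10/(-24) + 37/((sqrt(2)*sqrt(1)/9))) = 112*(-10*(-1/24) + 37/(((1/9)*sqrt(2)*1))) = 112*(5/12 + 37/((sqrt(2)/9))) = 112*(5/12 + 37*(9*sqrt(2)/2)) = 112*(5/12 + 333*sqrt(2)/2) = 140/3 + 18648*sqrt(2)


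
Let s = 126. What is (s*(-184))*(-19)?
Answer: 440496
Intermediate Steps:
(s*(-184))*(-19) = (126*(-184))*(-19) = -23184*(-19) = 440496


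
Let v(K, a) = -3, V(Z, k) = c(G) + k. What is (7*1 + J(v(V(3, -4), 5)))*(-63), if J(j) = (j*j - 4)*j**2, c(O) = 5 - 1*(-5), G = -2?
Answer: -3276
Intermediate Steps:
c(O) = 10 (c(O) = 5 + 5 = 10)
V(Z, k) = 10 + k
J(j) = j**2*(-4 + j**2) (J(j) = (j**2 - 4)*j**2 = (-4 + j**2)*j**2 = j**2*(-4 + j**2))
(7*1 + J(v(V(3, -4), 5)))*(-63) = (7*1 + (-3)**2*(-4 + (-3)**2))*(-63) = (7 + 9*(-4 + 9))*(-63) = (7 + 9*5)*(-63) = (7 + 45)*(-63) = 52*(-63) = -3276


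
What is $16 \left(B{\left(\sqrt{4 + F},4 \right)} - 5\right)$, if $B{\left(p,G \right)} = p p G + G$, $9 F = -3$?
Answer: $\frac{656}{3} \approx 218.67$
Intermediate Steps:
$F = - \frac{1}{3}$ ($F = \frac{1}{9} \left(-3\right) = - \frac{1}{3} \approx -0.33333$)
$B{\left(p,G \right)} = G + G p^{2}$ ($B{\left(p,G \right)} = p^{2} G + G = G p^{2} + G = G + G p^{2}$)
$16 \left(B{\left(\sqrt{4 + F},4 \right)} - 5\right) = 16 \left(4 \left(1 + \left(\sqrt{4 - \frac{1}{3}}\right)^{2}\right) - 5\right) = 16 \left(4 \left(1 + \left(\sqrt{\frac{11}{3}}\right)^{2}\right) - 5\right) = 16 \left(4 \left(1 + \left(\frac{\sqrt{33}}{3}\right)^{2}\right) - 5\right) = 16 \left(4 \left(1 + \frac{11}{3}\right) - 5\right) = 16 \left(4 \cdot \frac{14}{3} - 5\right) = 16 \left(\frac{56}{3} - 5\right) = 16 \cdot \frac{41}{3} = \frac{656}{3}$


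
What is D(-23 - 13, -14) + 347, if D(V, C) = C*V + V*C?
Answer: 1355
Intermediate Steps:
D(V, C) = 2*C*V (D(V, C) = C*V + C*V = 2*C*V)
D(-23 - 13, -14) + 347 = 2*(-14)*(-23 - 13) + 347 = 2*(-14)*(-36) + 347 = 1008 + 347 = 1355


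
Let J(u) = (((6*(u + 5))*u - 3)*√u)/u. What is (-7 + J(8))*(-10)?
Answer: 70 - 3105*√2/2 ≈ -2125.6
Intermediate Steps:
J(u) = (-3 + u*(30 + 6*u))/√u (J(u) = (((6*(5 + u))*u - 3)*√u)/u = (((30 + 6*u)*u - 3)*√u)/u = ((u*(30 + 6*u) - 3)*√u)/u = ((-3 + u*(30 + 6*u))*√u)/u = (√u*(-3 + u*(30 + 6*u)))/u = (-3 + u*(30 + 6*u))/√u)
(-7 + J(8))*(-10) = (-7 + 3*(-1 + 2*8*(5 + 8))/√8)*(-10) = (-7 + 3*(√2/4)*(-1 + 2*8*13))*(-10) = (-7 + 3*(√2/4)*(-1 + 208))*(-10) = (-7 + 3*(√2/4)*207)*(-10) = (-7 + 621*√2/4)*(-10) = 70 - 3105*√2/2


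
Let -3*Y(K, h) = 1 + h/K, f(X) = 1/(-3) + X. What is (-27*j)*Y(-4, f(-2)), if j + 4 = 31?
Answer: 1539/4 ≈ 384.75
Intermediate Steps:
f(X) = -⅓ + X
j = 27 (j = -4 + 31 = 27)
Y(K, h) = -⅓ - h/(3*K) (Y(K, h) = -(1 + h/K)/3 = -⅓ - h/(3*K))
(-27*j)*Y(-4, f(-2)) = (-27*27)*((⅓)*(-1*(-4) - (-⅓ - 2))/(-4)) = -243*(-1)*(4 - 1*(-7/3))/4 = -243*(-1)*(4 + 7/3)/4 = -243*(-1)*19/(4*3) = -729*(-19/36) = 1539/4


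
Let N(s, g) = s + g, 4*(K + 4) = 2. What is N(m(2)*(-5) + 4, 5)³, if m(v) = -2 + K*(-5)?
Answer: -2571353/8 ≈ -3.2142e+5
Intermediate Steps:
K = -7/2 (K = -4 + (¼)*2 = -4 + ½ = -7/2 ≈ -3.5000)
m(v) = 31/2 (m(v) = -2 - 7/2*(-5) = -2 + 35/2 = 31/2)
N(s, g) = g + s
N(m(2)*(-5) + 4, 5)³ = (5 + ((31/2)*(-5) + 4))³ = (5 + (-155/2 + 4))³ = (5 - 147/2)³ = (-137/2)³ = -2571353/8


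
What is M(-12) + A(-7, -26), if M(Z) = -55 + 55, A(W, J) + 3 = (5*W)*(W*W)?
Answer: -1718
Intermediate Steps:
A(W, J) = -3 + 5*W³ (A(W, J) = -3 + (5*W)*(W*W) = -3 + (5*W)*W² = -3 + 5*W³)
M(Z) = 0
M(-12) + A(-7, -26) = 0 + (-3 + 5*(-7)³) = 0 + (-3 + 5*(-343)) = 0 + (-3 - 1715) = 0 - 1718 = -1718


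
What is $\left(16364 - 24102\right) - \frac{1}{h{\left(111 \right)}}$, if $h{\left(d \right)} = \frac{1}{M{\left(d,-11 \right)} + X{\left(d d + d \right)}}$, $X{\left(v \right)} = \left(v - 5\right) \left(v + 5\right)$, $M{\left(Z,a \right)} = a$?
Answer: $-154562326$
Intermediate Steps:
$X{\left(v \right)} = \left(-5 + v\right) \left(5 + v\right)$
$h{\left(d \right)} = \frac{1}{-36 + \left(d + d^{2}\right)^{2}}$ ($h{\left(d \right)} = \frac{1}{-11 + \left(-25 + \left(d d + d\right)^{2}\right)} = \frac{1}{-11 + \left(-25 + \left(d^{2} + d\right)^{2}\right)} = \frac{1}{-11 + \left(-25 + \left(d + d^{2}\right)^{2}\right)} = \frac{1}{-36 + \left(d + d^{2}\right)^{2}}$)
$\left(16364 - 24102\right) - \frac{1}{h{\left(111 \right)}} = \left(16364 - 24102\right) - \frac{1}{\frac{1}{-36 + 111^{2} \left(1 + 111\right)^{2}}} = -7738 - \frac{1}{\frac{1}{-36 + 12321 \cdot 112^{2}}} = -7738 - \frac{1}{\frac{1}{-36 + 12321 \cdot 12544}} = -7738 - \frac{1}{\frac{1}{-36 + 154554624}} = -7738 - \frac{1}{\frac{1}{154554588}} = -7738 - 154554588 = -154562326$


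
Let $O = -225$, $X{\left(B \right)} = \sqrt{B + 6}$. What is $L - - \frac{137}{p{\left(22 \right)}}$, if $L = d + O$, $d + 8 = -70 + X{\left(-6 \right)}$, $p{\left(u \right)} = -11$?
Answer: $- \frac{3470}{11} \approx -315.45$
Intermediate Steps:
$X{\left(B \right)} = \sqrt{6 + B}$
$d = -78$ ($d = -8 - \left(70 - \sqrt{6 - 6}\right) = -8 - \left(70 - \sqrt{0}\right) = -8 + \left(-70 + 0\right) = -8 - 70 = -78$)
$L = -303$ ($L = -78 - 225 = -303$)
$L - - \frac{137}{p{\left(22 \right)}} = -303 - - \frac{137}{-11} = -303 - \left(-137\right) \left(- \frac{1}{11}\right) = -303 - \frac{137}{11} = - \frac{3470}{11}$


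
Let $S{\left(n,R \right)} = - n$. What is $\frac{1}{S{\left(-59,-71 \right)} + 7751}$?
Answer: $\frac{1}{7810} \approx 0.00012804$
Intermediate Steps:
$\frac{1}{S{\left(-59,-71 \right)} + 7751} = \frac{1}{\left(-1\right) \left(-59\right) + 7751} = \frac{1}{59 + 7751} = \frac{1}{7810}$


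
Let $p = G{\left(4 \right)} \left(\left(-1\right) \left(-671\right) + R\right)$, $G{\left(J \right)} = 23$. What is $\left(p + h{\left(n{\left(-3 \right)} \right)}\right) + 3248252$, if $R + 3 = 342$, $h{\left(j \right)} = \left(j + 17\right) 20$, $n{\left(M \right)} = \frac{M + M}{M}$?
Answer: $3271862$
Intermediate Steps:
$n{\left(M \right)} = 2$ ($n{\left(M \right)} = \frac{2 M}{M} = 2$)
$h{\left(j \right)} = 340 + 20 j$ ($h{\left(j \right)} = \left(17 + j\right) 20 = 340 + 20 j$)
$R = 339$ ($R = -3 + 342 = 339$)
$p = 23230$ ($p = 23 \left(\left(-1\right) \left(-671\right) + 339\right) = 23 \left(671 + 339\right) = 23 \cdot 1010 = 23230$)
$\left(p + h{\left(n{\left(-3 \right)} \right)}\right) + 3248252 = \left(23230 + \left(340 + 20 \cdot 2\right)\right) + 3248252 = \left(23230 + \left(340 + 40\right)\right) + 3248252 = \left(23230 + 380\right) + 3248252 = 23610 + 3248252 = 3271862$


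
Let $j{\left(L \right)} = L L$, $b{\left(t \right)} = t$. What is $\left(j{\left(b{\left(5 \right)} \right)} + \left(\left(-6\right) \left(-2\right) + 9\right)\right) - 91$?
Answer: $-45$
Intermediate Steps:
$j{\left(L \right)} = L^{2}$
$\left(j{\left(b{\left(5 \right)} \right)} + \left(\left(-6\right) \left(-2\right) + 9\right)\right) - 91 = \left(5^{2} + \left(\left(-6\right) \left(-2\right) + 9\right)\right) - 91 = \left(25 + \left(12 + 9\right)\right) - 91 = \left(25 + 21\right) - 91 = 46 - 91 = -45$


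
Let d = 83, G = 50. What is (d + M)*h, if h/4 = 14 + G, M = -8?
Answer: 19200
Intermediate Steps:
h = 256 (h = 4*(14 + 50) = 4*64 = 256)
(d + M)*h = (83 - 8)*256 = 75*256 = 19200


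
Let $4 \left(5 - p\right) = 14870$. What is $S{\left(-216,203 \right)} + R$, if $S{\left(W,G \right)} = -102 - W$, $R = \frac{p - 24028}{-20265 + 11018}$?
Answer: $\frac{2163797}{18494} \approx 117.0$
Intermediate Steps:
$p = - \frac{7425}{2}$ ($p = 5 - \frac{7435}{2} = - \frac{7425}{2} \approx -3712.5$)
$R = \frac{55481}{18494}$ ($R = \frac{- \frac{7425}{2} - 24028}{-20265 + 11018} = - \frac{55481}{2 \left(-9247\right)} = \left(- \frac{55481}{2}\right) \left(- \frac{1}{9247}\right) = \frac{55481}{18494} \approx 2.9999$)
$S{\left(-216,203 \right)} + R = \left(-102 - -216\right) + \frac{55481}{18494} = \left(-102 + 216\right) + \frac{55481}{18494} = 114 + \frac{55481}{18494} = \frac{2163797}{18494}$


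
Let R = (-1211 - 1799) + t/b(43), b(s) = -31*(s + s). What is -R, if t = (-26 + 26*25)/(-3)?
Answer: 4012226/1333 ≈ 3009.9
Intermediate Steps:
b(s) = -62*s
t = -208 (t = (-26 + 650)*(-⅓) = 624*(-⅓) = -208)
R = -4012226/1333 (R = (-1211 - 1799) - 208/((-62*43)) = -3010 - 208/(-2666) = -3010 - 208*(-1/2666) = -3010 + 104/1333 = -4012226/1333 ≈ -3009.9)
-R = -1*(-4012226/1333) = 4012226/1333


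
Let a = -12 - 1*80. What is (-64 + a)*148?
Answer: -23088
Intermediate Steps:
a = -92 (a = -12 - 80 = -92)
(-64 + a)*148 = (-64 - 92)*148 = -156*148 = -23088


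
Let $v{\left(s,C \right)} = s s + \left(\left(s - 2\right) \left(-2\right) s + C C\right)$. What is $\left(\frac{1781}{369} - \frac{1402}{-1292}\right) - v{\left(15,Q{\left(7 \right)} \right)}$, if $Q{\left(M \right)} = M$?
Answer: $\frac{29060579}{238374} \approx 121.91$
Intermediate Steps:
$v{\left(s,C \right)} = C^{2} + s^{2} + s \left(4 - 2 s\right)$ ($v{\left(s,C \right)} = s^{2} + \left(\left(-2 + s\right) \left(-2\right) s + C^{2}\right) = s^{2} + \left(\left(4 - 2 s\right) s + C^{2}\right) = s^{2} + \left(s \left(4 - 2 s\right) + C^{2}\right) = s^{2} + \left(C^{2} + s \left(4 - 2 s\right)\right) = C^{2} + s^{2} + s \left(4 - 2 s\right)$)
$\left(\frac{1781}{369} - \frac{1402}{-1292}\right) - v{\left(15,Q{\left(7 \right)} \right)} = \left(\frac{1781}{369} - \frac{1402}{-1292}\right) - \left(7^{2} - 15^{2} + 4 \cdot 15\right) = \left(1781 \cdot \frac{1}{369} - - \frac{701}{646}\right) - \left(49 - 225 + 60\right) = \left(\frac{1781}{369} + \frac{701}{646}\right) - \left(49 - 225 + 60\right) = \frac{1409195}{238374} - -116 = \frac{1409195}{238374} + 116 = \frac{29060579}{238374}$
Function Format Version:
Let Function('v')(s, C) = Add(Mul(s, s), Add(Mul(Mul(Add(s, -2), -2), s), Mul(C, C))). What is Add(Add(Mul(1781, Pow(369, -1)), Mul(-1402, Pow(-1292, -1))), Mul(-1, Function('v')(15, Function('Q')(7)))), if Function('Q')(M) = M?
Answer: Rational(29060579, 238374) ≈ 121.91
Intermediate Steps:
Function('v')(s, C) = Add(Pow(C, 2), Pow(s, 2), Mul(s, Add(4, Mul(-2, s)))) (Function('v')(s, C) = Add(Pow(s, 2), Add(Mul(Mul(Add(-2, s), -2), s), Pow(C, 2))) = Add(Pow(s, 2), Add(Mul(Add(4, Mul(-2, s)), s), Pow(C, 2))) = Add(Pow(s, 2), Add(Mul(s, Add(4, Mul(-2, s))), Pow(C, 2))) = Add(Pow(s, 2), Add(Pow(C, 2), Mul(s, Add(4, Mul(-2, s))))) = Add(Pow(C, 2), Pow(s, 2), Mul(s, Add(4, Mul(-2, s)))))
Add(Add(Mul(1781, Pow(369, -1)), Mul(-1402, Pow(-1292, -1))), Mul(-1, Function('v')(15, Function('Q')(7)))) = Add(Add(Mul(1781, Pow(369, -1)), Mul(-1402, Pow(-1292, -1))), Mul(-1, Add(Pow(7, 2), Mul(-1, Pow(15, 2)), Mul(4, 15)))) = Add(Add(Mul(1781, Rational(1, 369)), Mul(-1402, Rational(-1, 1292))), Mul(-1, Add(49, Mul(-1, 225), 60))) = Add(Add(Rational(1781, 369), Rational(701, 646)), Mul(-1, Add(49, -225, 60))) = Add(Rational(1409195, 238374), Mul(-1, -116)) = Add(Rational(1409195, 238374), 116) = Rational(29060579, 238374)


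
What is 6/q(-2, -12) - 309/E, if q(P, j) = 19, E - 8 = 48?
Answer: -5535/1064 ≈ -5.2021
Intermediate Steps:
E = 56 (E = 8 + 48 = 56)
6/q(-2, -12) - 309/E = 6/19 - 309/56 = -5535/1064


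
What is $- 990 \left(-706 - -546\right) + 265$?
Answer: $158665$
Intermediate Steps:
$- 990 \left(-706 - -546\right) + 265 = - 990 \left(-706 + 546\right) + 265 = \left(-990\right) \left(-160\right) + 265 = 158400 + 265 = 158665$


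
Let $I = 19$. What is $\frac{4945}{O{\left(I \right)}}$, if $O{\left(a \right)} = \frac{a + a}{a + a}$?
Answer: $4945$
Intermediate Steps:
$O{\left(a \right)} = 1$ ($O{\left(a \right)} = \frac{2 a}{2 a} = 2 a \frac{1}{2 a} = 1$)
$\frac{4945}{O{\left(I \right)}} = \frac{4945}{1} = 4945 \cdot 1 = 4945$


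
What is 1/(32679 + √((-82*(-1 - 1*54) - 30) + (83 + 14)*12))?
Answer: 32679/1067911397 - 2*√1411/1067911397 ≈ 3.0531e-5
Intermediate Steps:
1/(32679 + √((-82*(-1 - 1*54) - 30) + (83 + 14)*12)) = 1/(32679 + √((-82*(-1 - 54) - 30) + 97*12)) = 1/(32679 + √((-82*(-55) - 30) + 1164)) = 1/(32679 + √((4510 - 30) + 1164)) = 1/(32679 + √(4480 + 1164)) = 1/(32679 + √5644) = 1/(32679 + 2*√1411)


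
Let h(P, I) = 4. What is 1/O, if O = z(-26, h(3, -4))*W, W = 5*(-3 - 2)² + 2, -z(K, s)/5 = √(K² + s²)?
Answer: -√173/219710 ≈ -5.9865e-5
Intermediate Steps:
z(K, s) = -5*√(K² + s²)
W = 127 (W = 5*(-5)² + 2 = 5*25 + 2 = 125 + 2 = 127)
O = -1270*√173 (O = -5*√((-26)² + 4²)*127 = -5*√(676 + 16)*127 = -10*√173*127 = -1270*√173 ≈ -16704.)
1/O = 1/(-1270*√173) = -√173/219710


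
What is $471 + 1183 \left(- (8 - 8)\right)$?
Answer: $471$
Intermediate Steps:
$471 + 1183 \left(- (8 - 8)\right) = 471 + 1183 \left(\left(-1\right) 0\right) = 471 + 1183 \cdot 0 = 471 + 0 = 471$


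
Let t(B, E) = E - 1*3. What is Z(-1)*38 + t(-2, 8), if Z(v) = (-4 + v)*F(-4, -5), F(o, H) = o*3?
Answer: 2285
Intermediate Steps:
F(o, H) = 3*o
Z(v) = 48 - 12*v (Z(v) = (-4 + v)*(3*(-4)) = (-4 + v)*(-12) = 48 - 12*v)
t(B, E) = -3 + E (t(B, E) = E - 3 = -3 + E)
Z(-1)*38 + t(-2, 8) = (48 - 12*(-1))*38 + (-3 + 8) = (48 + 12)*38 + 5 = 60*38 + 5 = 2280 + 5 = 2285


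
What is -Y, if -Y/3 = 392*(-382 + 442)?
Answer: 70560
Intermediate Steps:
Y = -70560 (Y = -1176*(-382 + 442) = -1176*60 = -3*23520 = -70560)
-Y = -1*(-70560) = 70560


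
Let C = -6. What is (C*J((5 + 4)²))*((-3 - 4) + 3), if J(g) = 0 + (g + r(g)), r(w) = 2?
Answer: 1992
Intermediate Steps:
J(g) = 2 + g (J(g) = 0 + (g + 2) = 0 + (2 + g) = 2 + g)
(C*J((5 + 4)²))*((-3 - 4) + 3) = (-6*(2 + (5 + 4)²))*((-3 - 4) + 3) = (-6*(2 + 9²))*(-7 + 3) = -6*(2 + 81)*(-4) = -6*83*(-4) = -498*(-4) = 1992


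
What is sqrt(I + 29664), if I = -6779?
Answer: sqrt(22885) ≈ 151.28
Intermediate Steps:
sqrt(I + 29664) = sqrt(-6779 + 29664) = sqrt(22885)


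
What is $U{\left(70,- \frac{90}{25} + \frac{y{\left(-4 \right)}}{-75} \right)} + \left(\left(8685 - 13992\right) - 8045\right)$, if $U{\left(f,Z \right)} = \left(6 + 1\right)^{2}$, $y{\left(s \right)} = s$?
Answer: $-13303$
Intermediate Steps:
$U{\left(f,Z \right)} = 49$ ($U{\left(f,Z \right)} = 7^{2} = 49$)
$U{\left(70,- \frac{90}{25} + \frac{y{\left(-4 \right)}}{-75} \right)} + \left(\left(8685 - 13992\right) - 8045\right) = 49 + \left(\left(8685 - 13992\right) - 8045\right) = 49 - 13352 = -13303$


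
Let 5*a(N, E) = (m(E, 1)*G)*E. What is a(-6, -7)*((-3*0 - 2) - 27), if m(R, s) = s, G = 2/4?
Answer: 203/10 ≈ 20.300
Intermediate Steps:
G = ½ (G = 2*(¼) = ½ ≈ 0.50000)
a(N, E) = E/10 (a(N, E) = ((1*(½))*E)/5 = (E/2)/5 = E/10)
a(-6, -7)*((-3*0 - 2) - 27) = ((⅒)*(-7))*((-3*0 - 2) - 27) = -7*((0 - 2) - 27)/10 = -7*(-2 - 27)/10 = -7/10*(-29) = 203/10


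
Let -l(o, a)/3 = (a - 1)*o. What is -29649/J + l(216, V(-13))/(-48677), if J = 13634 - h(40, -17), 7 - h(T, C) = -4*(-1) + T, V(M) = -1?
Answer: -486980663/221821089 ≈ -2.1954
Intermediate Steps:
h(T, C) = 3 - T (h(T, C) = 7 - (-4*(-1) + T) = 7 - (4 + T) = 7 + (-4 - T) = 3 - T)
l(o, a) = -3*o*(-1 + a) (l(o, a) = -3*(a - 1)*o = -3*(-1 + a)*o = -3*o*(-1 + a))
J = 13671 (J = 13634 - (3 - 1*40) = 13634 - (3 - 40) = 13634 - 1*(-37) = 13634 + 37 = 13671)
-29649/J + l(216, V(-13))/(-48677) = -29649/13671 + (3*216*(1 - 1*(-1)))/(-48677) = -29649*1/13671 + (3*216*(1 + 1))*(-1/48677) = -9883/4557 + (3*216*2)*(-1/48677) = -9883/4557 + 1296*(-1/48677) = -9883/4557 - 1296/48677 = -486980663/221821089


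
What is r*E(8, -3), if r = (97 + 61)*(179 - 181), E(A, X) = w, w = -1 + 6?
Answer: -1580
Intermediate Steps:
w = 5
E(A, X) = 5
r = -316 (r = 158*(-2) = -316)
r*E(8, -3) = -316*5 = -1580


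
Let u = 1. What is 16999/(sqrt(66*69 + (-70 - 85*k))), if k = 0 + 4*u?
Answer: 16999*sqrt(259)/1036 ≈ 264.07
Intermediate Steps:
k = 4 (k = 0 + 4*1 = 0 + 4 = 4)
16999/(sqrt(66*69 + (-70 - 85*k))) = 16999/(sqrt(66*69 + (-70 - 85*4))) = 16999/(sqrt(4554 + (-70 - 340))) = 16999/(sqrt(4554 - 410)) = 16999/(sqrt(4144)) = 16999/((4*sqrt(259))) = 16999*(sqrt(259)/1036) = 16999*sqrt(259)/1036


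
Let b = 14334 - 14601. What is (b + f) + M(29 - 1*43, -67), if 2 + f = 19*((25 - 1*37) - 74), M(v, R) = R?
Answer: -1970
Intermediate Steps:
b = -267
f = -1636 (f = -2 + 19*((25 - 1*37) - 74) = -2 + 19*((25 - 37) - 74) = -2 + 19*(-12 - 74) = -2 + 19*(-86) = -2 - 1634 = -1636)
(b + f) + M(29 - 1*43, -67) = (-267 - 1636) - 67 = -1903 - 67 = -1970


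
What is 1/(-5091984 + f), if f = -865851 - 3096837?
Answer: -1/9054672 ≈ -1.1044e-7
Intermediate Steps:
f = -3962688
1/(-5091984 + f) = 1/(-5091984 - 3962688) = 1/(-9054672) = -1/9054672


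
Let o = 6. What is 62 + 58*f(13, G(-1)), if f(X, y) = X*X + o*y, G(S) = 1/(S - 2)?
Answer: 9748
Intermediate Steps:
G(S) = 1/(-2 + S)
f(X, y) = X² + 6*y (f(X, y) = X*X + 6*y = X² + 6*y)
62 + 58*f(13, G(-1)) = 62 + 58*(13² + 6/(-2 - 1)) = 62 + 58*(169 + 6/(-3)) = 62 + 58*(169 + 6*(-⅓)) = 62 + 58*(169 - 2) = 62 + 58*167 = 62 + 9686 = 9748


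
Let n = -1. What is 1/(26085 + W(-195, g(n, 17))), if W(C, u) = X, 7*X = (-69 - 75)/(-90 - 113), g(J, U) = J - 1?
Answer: 1421/37066929 ≈ 3.8336e-5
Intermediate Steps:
g(J, U) = -1 + J
X = 144/1421 (X = ((-69 - 75)/(-90 - 113))/7 = (-144/(-203))/7 = (-144*(-1/203))/7 = (⅐)*(144/203) = 144/1421 ≈ 0.10134)
W(C, u) = 144/1421
1/(26085 + W(-195, g(n, 17))) = 1/(26085 + 144/1421) = 1/(37066929/1421) = 1421/37066929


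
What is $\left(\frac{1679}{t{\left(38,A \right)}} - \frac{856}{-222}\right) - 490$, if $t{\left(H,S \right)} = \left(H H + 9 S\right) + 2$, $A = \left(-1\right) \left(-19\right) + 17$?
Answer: $- \frac{10591819}{21830} \approx -485.2$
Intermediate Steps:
$A = 36$ ($A = 19 + 17 = 36$)
$t{\left(H,S \right)} = 2 + H^{2} + 9 S$ ($t{\left(H,S \right)} = \left(H^{2} + 9 S\right) + 2 = 2 + H^{2} + 9 S$)
$\left(\frac{1679}{t{\left(38,A \right)}} - \frac{856}{-222}\right) - 490 = \left(\frac{1679}{2 + 38^{2} + 9 \cdot 36} - \frac{856}{-222}\right) - 490 = \left(\frac{1679}{2 + 1444 + 324} - - \frac{428}{111}\right) - 490 = \left(\frac{1679}{1770} + \frac{428}{111}\right) - 490 = \frac{104881}{21830} - 490 = - \frac{10591819}{21830}$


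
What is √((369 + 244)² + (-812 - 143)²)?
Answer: √1287794 ≈ 1134.8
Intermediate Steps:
√((369 + 244)² + (-812 - 143)²) = √(613² + (-955)²) = √(375769 + 912025) = √1287794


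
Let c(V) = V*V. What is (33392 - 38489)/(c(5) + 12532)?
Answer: -5097/12557 ≈ -0.40591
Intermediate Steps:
c(V) = V²
(33392 - 38489)/(c(5) + 12532) = (33392 - 38489)/(5² + 12532) = -5097/(25 + 12532) = -5097/12557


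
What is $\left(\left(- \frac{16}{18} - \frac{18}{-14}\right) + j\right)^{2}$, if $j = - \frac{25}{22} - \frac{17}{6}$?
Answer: $\frac{6130576}{480249} \approx 12.765$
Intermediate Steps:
$j = - \frac{131}{33}$ ($j = \left(-25\right) \frac{1}{22} - \frac{17}{6} = - \frac{25}{22} - \frac{17}{6} = - \frac{131}{33} \approx -3.9697$)
$\left(\left(- \frac{16}{18} - \frac{18}{-14}\right) + j\right)^{2} = \left(\left(- \frac{16}{18} - \frac{18}{-14}\right) - \frac{131}{33}\right)^{2} = \left(\left(\left(-16\right) \frac{1}{18} - - \frac{9}{7}\right) - \frac{131}{33}\right)^{2} = \left(\left(- \frac{8}{9} + \frac{9}{7}\right) - \frac{131}{33}\right)^{2} = \left(\frac{25}{63} - \frac{131}{33}\right)^{2} = \left(- \frac{2476}{693}\right)^{2} = \frac{6130576}{480249}$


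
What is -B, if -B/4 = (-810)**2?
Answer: 2624400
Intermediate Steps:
B = -2624400 (B = -4*(-810)**2 = -4*656100 = -2624400)
-B = -1*(-2624400) = 2624400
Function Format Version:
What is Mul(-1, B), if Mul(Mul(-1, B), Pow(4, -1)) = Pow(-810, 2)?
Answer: 2624400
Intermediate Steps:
B = -2624400 (B = Mul(-4, Pow(-810, 2)) = Mul(-4, 656100) = -2624400)
Mul(-1, B) = Mul(-1, -2624400) = 2624400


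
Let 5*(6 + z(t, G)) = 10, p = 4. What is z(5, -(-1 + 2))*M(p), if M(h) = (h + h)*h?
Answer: -128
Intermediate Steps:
z(t, G) = -4 (z(t, G) = -6 + (⅕)*10 = -6 + 2 = -4)
M(h) = 2*h² (M(h) = (2*h)*h = 2*h²)
z(5, -(-1 + 2))*M(p) = -8*4² = -8*16 = -4*32 = -128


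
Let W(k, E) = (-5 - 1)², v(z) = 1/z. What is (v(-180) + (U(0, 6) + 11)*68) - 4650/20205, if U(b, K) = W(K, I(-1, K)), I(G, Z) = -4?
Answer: 258281671/80820 ≈ 3195.8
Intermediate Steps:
W(k, E) = 36 (W(k, E) = (-6)² = 36)
U(b, K) = 36
(v(-180) + (U(0, 6) + 11)*68) - 4650/20205 = (1/(-180) + (36 + 11)*68) - 4650/20205 = (-1/180 + 47*68) - 4650*1/20205 = (-1/180 + 3196) - 310/1347 = 575279/180 - 310/1347 = 258281671/80820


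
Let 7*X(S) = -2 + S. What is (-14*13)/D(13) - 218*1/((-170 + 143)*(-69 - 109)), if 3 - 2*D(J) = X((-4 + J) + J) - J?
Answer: -1533218/55269 ≈ -27.741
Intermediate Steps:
X(S) = -2/7 + S/7 (X(S) = (-2 + S)/7 = -2/7 + S/7)
D(J) = 27/14 + 5*J/14 (D(J) = 3/2 - ((-2/7 + ((-4 + J) + J)/7) - J)/2 = 3/2 - ((-2/7 + (-4 + 2*J)/7) - J)/2 = 3/2 - ((-2/7 + (-4/7 + 2*J/7)) - J)/2 = 3/2 - ((-6/7 + 2*J/7) - J)/2 = 3/2 - (-6/7 - 5*J/7)/2 = 3/2 + (3/7 + 5*J/14) = 27/14 + 5*J/14)
(-14*13)/D(13) - 218*1/((-170 + 143)*(-69 - 109)) = (-14*13)/(27/14 + (5/14)*13) - 218*1/((-170 + 143)*(-69 - 109)) = -182/(27/14 + 65/14) - 218/((-178*(-27))) = -182/46/7 - 218/4806 = -182*7/46 - 218*1/4806 = -637/23 - 109/2403 = -1533218/55269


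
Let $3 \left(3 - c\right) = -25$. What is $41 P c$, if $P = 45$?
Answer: $20910$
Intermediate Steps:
$c = \frac{34}{3}$ ($c = 3 - - \frac{25}{3} = 3 + \frac{25}{3} = \frac{34}{3} \approx 11.333$)
$41 P c = 41 \cdot 45 \cdot \frac{34}{3} = 1845 \cdot \frac{34}{3} = 20910$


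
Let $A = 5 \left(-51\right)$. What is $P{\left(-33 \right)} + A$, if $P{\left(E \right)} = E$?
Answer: $-288$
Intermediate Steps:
$A = -255$
$P{\left(-33 \right)} + A = -33 - 255 = -288$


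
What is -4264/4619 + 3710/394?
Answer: 7728237/909943 ≈ 8.4931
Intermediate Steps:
-4264/4619 + 3710/394 = -4264*1/4619 + 3710*(1/394) = -4264/4619 + 1855/197 = 7728237/909943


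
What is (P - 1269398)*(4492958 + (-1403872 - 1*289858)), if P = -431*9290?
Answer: -14761415344464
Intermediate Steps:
P = -4003990
(P - 1269398)*(4492958 + (-1403872 - 1*289858)) = (-4003990 - 1269398)*(4492958 + (-1403872 - 1*289858)) = -5273388*(4492958 + (-1403872 - 289858)) = -5273388*(4492958 - 1693730) = -5273388*2799228 = -14761415344464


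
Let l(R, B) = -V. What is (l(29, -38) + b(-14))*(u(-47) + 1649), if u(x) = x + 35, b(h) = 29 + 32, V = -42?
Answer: 168611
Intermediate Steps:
b(h) = 61
l(R, B) = 42 (l(R, B) = -1*(-42) = 42)
u(x) = 35 + x
(l(29, -38) + b(-14))*(u(-47) + 1649) = (42 + 61)*((35 - 47) + 1649) = 103*(-12 + 1649) = 103*1637 = 168611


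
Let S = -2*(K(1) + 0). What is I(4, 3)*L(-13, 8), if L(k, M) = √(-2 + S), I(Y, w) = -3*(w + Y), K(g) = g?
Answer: -42*I ≈ -42.0*I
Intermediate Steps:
I(Y, w) = -3*Y - 3*w (I(Y, w) = -3*(Y + w) = -3*Y - 3*w)
S = -2 (S = -2*(1 + 0) = -2*1 = -2)
L(k, M) = 2*I (L(k, M) = √(-2 - 2) = √(-4) = 2*I)
I(4, 3)*L(-13, 8) = (-3*4 - 3*3)*(2*I) = (-12 - 9)*(2*I) = -42*I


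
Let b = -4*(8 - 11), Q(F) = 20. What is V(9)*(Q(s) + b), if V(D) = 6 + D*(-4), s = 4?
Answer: -960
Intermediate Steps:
V(D) = 6 - 4*D
b = 12 (b = -4*(-3) = 12)
V(9)*(Q(s) + b) = (6 - 4*9)*(20 + 12) = (6 - 36)*32 = -30*32 = -960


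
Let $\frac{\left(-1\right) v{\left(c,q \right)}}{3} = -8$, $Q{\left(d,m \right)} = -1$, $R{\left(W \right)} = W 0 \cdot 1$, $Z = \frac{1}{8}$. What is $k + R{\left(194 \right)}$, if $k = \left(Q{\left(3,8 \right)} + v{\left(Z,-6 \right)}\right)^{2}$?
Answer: $529$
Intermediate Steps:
$Z = \frac{1}{8} \approx 0.125$
$R{\left(W \right)} = 0$ ($R{\left(W \right)} = 0 \cdot 1 = 0$)
$v{\left(c,q \right)} = 24$ ($v{\left(c,q \right)} = \left(-3\right) \left(-8\right) = 24$)
$k = 529$ ($k = \left(-1 + 24\right)^{2} = 23^{2} = 529$)
$k + R{\left(194 \right)} = 529 + 0 = 529$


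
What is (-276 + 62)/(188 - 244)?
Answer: 107/28 ≈ 3.8214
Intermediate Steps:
(-276 + 62)/(188 - 244) = -214/(-56) = -214*(-1/56) = 107/28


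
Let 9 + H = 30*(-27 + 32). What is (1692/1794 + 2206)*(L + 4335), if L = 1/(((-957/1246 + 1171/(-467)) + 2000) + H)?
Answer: 3558263688083394052/371927109723 ≈ 9.5671e+6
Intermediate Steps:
H = 141 (H = -9 + 30*(-27 + 32) = -9 + 30*5 = -9 + 150 = 141)
L = 581882/1243903377 (L = 1/(((-957/1246 + 1171/(-467)) + 2000) + 141) = 1/(((-957*1/1246 + 1171*(-1/467)) + 2000) + 141) = 1/(((-957/1246 - 1171/467) + 2000) + 141) = 1/((-1905985/581882 + 2000) + 141) = 1/(1161858015/581882 + 141) = 1/(1243903377/581882) = 581882/1243903377 ≈ 0.00046779)
(1692/1794 + 2206)*(L + 4335) = (1692/1794 + 2206)*(581882/1243903377 + 4335) = (1692*(1/1794) + 2206)*(5392321721177/1243903377) = (282/299 + 2206)*(5392321721177/1243903377) = (659876/299)*(5392321721177/1243903377) = 3558263688083394052/371927109723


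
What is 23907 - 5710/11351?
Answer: 271362647/11351 ≈ 23907.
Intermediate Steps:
23907 - 5710/11351 = 271362647/11351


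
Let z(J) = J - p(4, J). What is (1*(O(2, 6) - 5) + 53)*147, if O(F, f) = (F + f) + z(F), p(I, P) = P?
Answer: 8232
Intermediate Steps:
z(J) = 0 (z(J) = J - J = 0)
O(F, f) = F + f (O(F, f) = (F + f) + 0 = F + f)
(1*(O(2, 6) - 5) + 53)*147 = (1*((2 + 6) - 5) + 53)*147 = (1*(8 - 5) + 53)*147 = (1*3 + 53)*147 = (3 + 53)*147 = 56*147 = 8232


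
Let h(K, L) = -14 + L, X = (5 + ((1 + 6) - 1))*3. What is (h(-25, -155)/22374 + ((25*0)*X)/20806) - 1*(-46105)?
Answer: 1031553101/22374 ≈ 46105.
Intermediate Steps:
X = 33 (X = (5 + (7 - 1))*3 = (5 + 6)*3 = 11*3 = 33)
(h(-25, -155)/22374 + ((25*0)*X)/20806) - 1*(-46105) = ((-14 - 155)/22374 + ((25*0)*33)/20806) - 1*(-46105) = (-169*1/22374 + (0*33)*(1/20806)) + 46105 = (-169/22374 + 0*(1/20806)) + 46105 = (-169/22374 + 0) + 46105 = -169/22374 + 46105 = 1031553101/22374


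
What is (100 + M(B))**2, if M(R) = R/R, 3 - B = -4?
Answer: 10201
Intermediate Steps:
B = 7 (B = 3 - 1*(-4) = 3 + 4 = 7)
M(R) = 1
(100 + M(B))**2 = (100 + 1)**2 = 101**2 = 10201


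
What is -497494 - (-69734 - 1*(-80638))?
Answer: -508398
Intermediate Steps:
-497494 - (-69734 - 1*(-80638)) = -497494 - (-69734 + 80638) = -497494 - 1*10904 = -497494 - 10904 = -508398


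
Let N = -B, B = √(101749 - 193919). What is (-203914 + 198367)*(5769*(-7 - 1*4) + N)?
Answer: 352007073 + 5547*I*√92170 ≈ 3.5201e+8 + 1.684e+6*I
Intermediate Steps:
B = I*√92170 (B = √(-92170) = I*√92170 ≈ 303.6*I)
N = -I*√92170 ≈ -303.6*I
(-203914 + 198367)*(5769*(-7 - 1*4) + N) = (-203914 + 198367)*(5769*(-7 - 1*4) - I*√92170) = -5547*(5769*(-7 - 4) - I*√92170) = -5547*(5769*(-11) - I*√92170) = -5547*(-63459 - I*√92170) = 352007073 + 5547*I*√92170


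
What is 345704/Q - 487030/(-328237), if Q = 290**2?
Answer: 38608016712/6901182925 ≈ 5.5944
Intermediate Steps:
Q = 84100
345704/Q - 487030/(-328237) = 345704/84100 - 487030/(-328237) = 345704*(1/84100) - 487030*(-1/328237) = 86426/21025 + 487030/328237 = 38608016712/6901182925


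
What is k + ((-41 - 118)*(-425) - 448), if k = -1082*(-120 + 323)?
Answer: -152519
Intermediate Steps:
k = -219646 (k = -1082*203 = -219646)
k + ((-41 - 118)*(-425) - 448) = -219646 + ((-41 - 118)*(-425) - 448) = -219646 + (-159*(-425) - 448) = -219646 + (67575 - 448) = -219646 + 67127 = -152519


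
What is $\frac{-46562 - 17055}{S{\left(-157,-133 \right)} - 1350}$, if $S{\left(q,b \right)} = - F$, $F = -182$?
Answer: $\frac{63617}{1168} \approx 54.467$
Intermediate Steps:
$S{\left(q,b \right)} = 182$ ($S{\left(q,b \right)} = \left(-1\right) \left(-182\right) = 182$)
$\frac{-46562 - 17055}{S{\left(-157,-133 \right)} - 1350} = \frac{-46562 - 17055}{182 - 1350} = - \frac{63617}{-1168} = \left(-63617\right) \left(- \frac{1}{1168}\right) = \frac{63617}{1168}$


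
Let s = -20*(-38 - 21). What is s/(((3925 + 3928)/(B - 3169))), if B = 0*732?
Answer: -3739420/7853 ≈ -476.18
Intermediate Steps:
B = 0
s = 1180 (s = -20*(-59) = 1180)
s/(((3925 + 3928)/(B - 3169))) = 1180/(((3925 + 3928)/(0 - 3169))) = 1180/((7853/(-3169))) = 1180/((7853*(-1/3169))) = 1180/(-7853/3169) = 1180*(-3169/7853) = -3739420/7853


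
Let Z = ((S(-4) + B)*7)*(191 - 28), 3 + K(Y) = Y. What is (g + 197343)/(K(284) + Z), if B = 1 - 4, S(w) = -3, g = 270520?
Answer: -467863/6565 ≈ -71.266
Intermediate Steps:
K(Y) = -3 + Y
B = -3
Z = -6846 (Z = ((-3 - 3)*7)*(191 - 28) = -6*7*163 = -42*163 = -6846)
(g + 197343)/(K(284) + Z) = (270520 + 197343)/((-3 + 284) - 6846) = 467863/(281 - 6846) = 467863/(-6565) = 467863*(-1/6565) = -467863/6565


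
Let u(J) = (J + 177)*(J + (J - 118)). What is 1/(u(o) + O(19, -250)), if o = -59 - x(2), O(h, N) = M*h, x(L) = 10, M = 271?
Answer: -1/22499 ≈ -4.4446e-5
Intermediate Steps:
O(h, N) = 271*h
o = -69 (o = -59 - 1*10 = -59 - 10 = -69)
u(J) = (-118 + 2*J)*(177 + J) (u(J) = (177 + J)*(J + (-118 + J)) = (177 + J)*(-118 + 2*J) = (-118 + 2*J)*(177 + J))
1/(u(o) + O(19, -250)) = 1/((-20886 + 2*(-69)**2 + 236*(-69)) + 271*19) = 1/((-20886 + 2*4761 - 16284) + 5149) = 1/((-20886 + 9522 - 16284) + 5149) = 1/(-27648 + 5149) = 1/(-22499) = -1/22499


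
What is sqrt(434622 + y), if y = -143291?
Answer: sqrt(291331) ≈ 539.75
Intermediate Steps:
sqrt(434622 + y) = sqrt(434622 - 143291) = sqrt(291331)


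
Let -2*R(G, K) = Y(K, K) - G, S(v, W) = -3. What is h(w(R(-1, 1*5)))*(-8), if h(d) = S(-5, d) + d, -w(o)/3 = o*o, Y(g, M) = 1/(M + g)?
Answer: 1563/50 ≈ 31.260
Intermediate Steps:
R(G, K) = G/2 - 1/(4*K) (R(G, K) = -(1/(K + K) - G)/2 = -(1/(2*K) - G)/2 = G/2 - 1/(4*K))
w(o) = -3*o**2 (w(o) = -3*o*o = -3*o**2)
h(d) = -3 + d
h(w(R(-1, 1*5)))*(-8) = (-3 - 3*((1/2)*(-1) - 1/(4*(1*5)))**2)*(-8) = (-3 - 3*(-1/2 - 1/4/5)**2)*(-8) = (-3 - 3*(-1/2 - 1/4*1/5)**2)*(-8) = (-3 - 3*(-1/2 - 1/20)**2)*(-8) = (-3 - 3*(-11/20)**2)*(-8) = (-3 - 3*121/400)*(-8) = (-3 - 363/400)*(-8) = -1563/400*(-8) = 1563/50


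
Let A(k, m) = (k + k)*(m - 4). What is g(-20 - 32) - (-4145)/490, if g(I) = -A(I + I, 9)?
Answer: 102749/98 ≈ 1048.5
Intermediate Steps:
A(k, m) = 2*k*(-4 + m) (A(k, m) = (2*k)*(-4 + m) = 2*k*(-4 + m))
g(I) = -20*I (g(I) = -2*(I + I)*(-4 + 9) = -2*2*I*5 = -20*I)
g(-20 - 32) - (-4145)/490 = -20*(-20 - 32) - (-4145)/490 = -20*(-52) - (-4145)/490 = 1040 - 1*(-829/98) = 1040 + 829/98 = 102749/98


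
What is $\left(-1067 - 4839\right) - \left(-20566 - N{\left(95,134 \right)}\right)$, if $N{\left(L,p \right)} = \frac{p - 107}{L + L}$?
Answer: $\frac{2785427}{190} \approx 14660.0$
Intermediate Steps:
$N{\left(L,p \right)} = \frac{-107 + p}{2 L}$
$\left(-1067 - 4839\right) - \left(-20566 - N{\left(95,134 \right)}\right) = \left(-1067 - 4839\right) - \left(-20566 - \frac{-107 + 134}{2 \cdot 95}\right) = -5906 - \left(-20566 - \frac{1}{2} \cdot \frac{1}{95} \cdot 27\right) = -5906 - \left(-20566 - \frac{27}{190}\right) = -5906 - - \frac{3907567}{190} = -5906 + \frac{3907567}{190} = \frac{2785427}{190}$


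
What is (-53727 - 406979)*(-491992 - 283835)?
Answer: 357428153862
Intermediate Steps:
(-53727 - 406979)*(-491992 - 283835) = -460706*(-775827) = 357428153862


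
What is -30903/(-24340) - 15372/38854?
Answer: 413275341/472853180 ≈ 0.87400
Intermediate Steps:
-30903/(-24340) - 15372/38854 = -30903*(-1/24340) - 15372*1/38854 = 30903/24340 - 7686/19427 = 413275341/472853180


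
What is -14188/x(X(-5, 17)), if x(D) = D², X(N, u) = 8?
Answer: -3547/16 ≈ -221.69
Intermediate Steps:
-14188/x(X(-5, 17)) = -14188/(8²) = -14188/64 = -14188*1/64 = -3547/16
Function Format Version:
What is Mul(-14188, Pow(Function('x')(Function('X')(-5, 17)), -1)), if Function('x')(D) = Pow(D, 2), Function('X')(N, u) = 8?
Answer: Rational(-3547, 16) ≈ -221.69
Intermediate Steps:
Mul(-14188, Pow(Function('x')(Function('X')(-5, 17)), -1)) = Mul(-14188, Pow(Pow(8, 2), -1)) = Mul(-14188, Pow(64, -1)) = Mul(-14188, Rational(1, 64)) = Rational(-3547, 16)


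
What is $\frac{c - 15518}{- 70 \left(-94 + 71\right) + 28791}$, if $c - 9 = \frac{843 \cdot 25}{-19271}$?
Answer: $- \frac{298895014}{585857671} \approx -0.51018$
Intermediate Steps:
$c = \frac{152364}{19271}$ ($c = 9 + \frac{843 \cdot 25}{-19271} = 9 + 21075 \left(- \frac{1}{19271}\right) = 9 - \frac{21075}{19271} = \frac{152364}{19271} \approx 7.9064$)
$\frac{c - 15518}{- 70 \left(-94 + 71\right) + 28791} = \frac{\frac{152364}{19271} - 15518}{- 70 \left(-94 + 71\right) + 28791} = - \frac{298895014}{19271 \left(\left(-70\right) \left(-23\right) + 28791\right)} = - \frac{298895014}{19271 \left(1610 + 28791\right)} = - \frac{298895014}{19271 \cdot 30401} = \left(- \frac{298895014}{19271}\right) \frac{1}{30401} = - \frac{298895014}{585857671}$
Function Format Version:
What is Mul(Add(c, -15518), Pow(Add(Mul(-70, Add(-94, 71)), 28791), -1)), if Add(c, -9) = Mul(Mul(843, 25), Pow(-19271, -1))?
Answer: Rational(-298895014, 585857671) ≈ -0.51018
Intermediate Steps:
c = Rational(152364, 19271) (c = Add(9, Mul(Mul(843, 25), Pow(-19271, -1))) = Add(9, Mul(21075, Rational(-1, 19271))) = Add(9, Rational(-21075, 19271)) = Rational(152364, 19271) ≈ 7.9064)
Mul(Add(c, -15518), Pow(Add(Mul(-70, Add(-94, 71)), 28791), -1)) = Mul(Add(Rational(152364, 19271), -15518), Pow(Add(Mul(-70, Add(-94, 71)), 28791), -1)) = Mul(Rational(-298895014, 19271), Pow(Add(Mul(-70, -23), 28791), -1)) = Mul(Rational(-298895014, 19271), Pow(Add(1610, 28791), -1)) = Mul(Rational(-298895014, 19271), Pow(30401, -1)) = Mul(Rational(-298895014, 19271), Rational(1, 30401)) = Rational(-298895014, 585857671)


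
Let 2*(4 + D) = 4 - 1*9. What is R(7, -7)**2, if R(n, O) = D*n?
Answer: 8281/4 ≈ 2070.3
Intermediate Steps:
D = -13/2 (D = -4 + (4 - 1*9)/2 = -4 + (4 - 9)/2 = -4 + (1/2)*(-5) = -4 - 5/2 = -13/2 ≈ -6.5000)
R(n, O) = -13*n/2
R(7, -7)**2 = (-13/2*7)**2 = (-91/2)**2 = 8281/4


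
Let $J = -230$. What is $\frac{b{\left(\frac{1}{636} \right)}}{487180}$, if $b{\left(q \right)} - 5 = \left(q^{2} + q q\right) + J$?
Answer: $- \frac{45505799}{98531180640} \approx -0.00046184$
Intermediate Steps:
$b{\left(q \right)} = -225 + 2 q^{2}$ ($b{\left(q \right)} = 5 - \left(230 - q^{2} - q q\right) = 5 + \left(\left(q^{2} + q^{2}\right) - 230\right) = 5 + \left(2 q^{2} - 230\right) = 5 + \left(-230 + 2 q^{2}\right) = -225 + 2 q^{2}$)
$\frac{b{\left(\frac{1}{636} \right)}}{487180} = \frac{-225 + 2 \left(\frac{1}{636}\right)^{2}}{487180} = \left(-225 + \frac{2}{404496}\right) \frac{1}{487180} = \left(-225 + 2 \cdot \frac{1}{404496}\right) \frac{1}{487180} = \left(-225 + \frac{1}{202248}\right) \frac{1}{487180} = \left(- \frac{45505799}{202248}\right) \frac{1}{487180} = - \frac{45505799}{98531180640}$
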